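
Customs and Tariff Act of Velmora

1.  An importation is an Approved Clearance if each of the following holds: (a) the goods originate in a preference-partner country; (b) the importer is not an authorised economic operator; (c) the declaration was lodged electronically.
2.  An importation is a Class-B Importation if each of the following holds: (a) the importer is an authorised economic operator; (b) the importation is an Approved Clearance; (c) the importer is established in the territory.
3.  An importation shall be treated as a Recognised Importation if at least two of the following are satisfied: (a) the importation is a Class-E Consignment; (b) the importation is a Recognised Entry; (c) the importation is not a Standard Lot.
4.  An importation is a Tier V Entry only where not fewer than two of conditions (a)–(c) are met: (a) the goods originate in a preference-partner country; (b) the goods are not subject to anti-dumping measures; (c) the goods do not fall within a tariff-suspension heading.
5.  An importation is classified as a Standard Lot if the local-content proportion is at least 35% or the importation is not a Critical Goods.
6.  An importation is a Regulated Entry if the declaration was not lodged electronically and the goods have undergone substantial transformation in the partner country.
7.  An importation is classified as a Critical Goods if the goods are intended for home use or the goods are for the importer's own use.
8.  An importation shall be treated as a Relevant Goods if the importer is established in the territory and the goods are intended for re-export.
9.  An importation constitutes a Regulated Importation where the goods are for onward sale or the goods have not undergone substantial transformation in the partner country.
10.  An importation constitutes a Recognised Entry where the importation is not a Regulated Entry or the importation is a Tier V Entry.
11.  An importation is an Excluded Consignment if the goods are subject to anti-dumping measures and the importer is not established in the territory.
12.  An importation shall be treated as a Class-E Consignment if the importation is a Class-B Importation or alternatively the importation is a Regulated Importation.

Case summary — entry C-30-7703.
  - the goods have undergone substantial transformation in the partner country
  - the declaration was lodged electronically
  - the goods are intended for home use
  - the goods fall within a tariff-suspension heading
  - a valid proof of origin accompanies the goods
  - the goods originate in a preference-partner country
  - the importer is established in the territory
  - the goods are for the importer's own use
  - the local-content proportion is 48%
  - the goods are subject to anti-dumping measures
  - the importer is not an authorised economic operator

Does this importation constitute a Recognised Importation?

No

Under paragraph 1: the goods originate in a preference-partner country? yes; and the importer is not an authorised economic operator? yes; and the declaration was lodged electronically? yes. So the importation is an Approved Clearance.
Under paragraph 2: the importer is an authorised economic operator? no; and Approved Clearance (paragraph 1)? yes; and the importer is established in the territory? yes. So the importation is not a Class-B Importation.
Under paragraph 9: the goods are for onward sale? no; or the goods have not undergone substantial transformation in the partner country? no. So the importation is not a Regulated Importation.
Under paragraph 12: Class-B Importation (paragraph 2)? no; or Regulated Importation (paragraph 9)? no. So the importation is not a Class-E Consignment.
Under paragraph 6: the declaration was not lodged electronically? no; and the goods have undergone substantial transformation in the partner country? yes. So the importation is not a Regulated Entry.
Under paragraph 4: the goods originate in a preference-partner country? yes; the goods are not subject to anti-dumping measures? no; the goods do not fall within a tariff-suspension heading? no — 1 of 3 hold (need ≥2) → not satisfied.
Under paragraph 10: not a Regulated Entry (paragraph 6)? yes; or Tier V Entry (paragraph 4)? no. So the importation is a Recognised Entry.
Under paragraph 7: the goods are intended for home use? yes; or the goods are for the importer's own use? yes. So the importation is a Critical Goods.
Under paragraph 5: local-content proportion: 48% ≥ 35%? yes; or not a Critical Goods (paragraph 7)? no. So the importation is a Standard Lot.
Under paragraph 3: Class-E Consignment (paragraph 12)? no; Recognised Entry (paragraph 10)? yes; not a Standard Lot (paragraph 5)? no — 1 of 3 hold (need ≥2) → not satisfied.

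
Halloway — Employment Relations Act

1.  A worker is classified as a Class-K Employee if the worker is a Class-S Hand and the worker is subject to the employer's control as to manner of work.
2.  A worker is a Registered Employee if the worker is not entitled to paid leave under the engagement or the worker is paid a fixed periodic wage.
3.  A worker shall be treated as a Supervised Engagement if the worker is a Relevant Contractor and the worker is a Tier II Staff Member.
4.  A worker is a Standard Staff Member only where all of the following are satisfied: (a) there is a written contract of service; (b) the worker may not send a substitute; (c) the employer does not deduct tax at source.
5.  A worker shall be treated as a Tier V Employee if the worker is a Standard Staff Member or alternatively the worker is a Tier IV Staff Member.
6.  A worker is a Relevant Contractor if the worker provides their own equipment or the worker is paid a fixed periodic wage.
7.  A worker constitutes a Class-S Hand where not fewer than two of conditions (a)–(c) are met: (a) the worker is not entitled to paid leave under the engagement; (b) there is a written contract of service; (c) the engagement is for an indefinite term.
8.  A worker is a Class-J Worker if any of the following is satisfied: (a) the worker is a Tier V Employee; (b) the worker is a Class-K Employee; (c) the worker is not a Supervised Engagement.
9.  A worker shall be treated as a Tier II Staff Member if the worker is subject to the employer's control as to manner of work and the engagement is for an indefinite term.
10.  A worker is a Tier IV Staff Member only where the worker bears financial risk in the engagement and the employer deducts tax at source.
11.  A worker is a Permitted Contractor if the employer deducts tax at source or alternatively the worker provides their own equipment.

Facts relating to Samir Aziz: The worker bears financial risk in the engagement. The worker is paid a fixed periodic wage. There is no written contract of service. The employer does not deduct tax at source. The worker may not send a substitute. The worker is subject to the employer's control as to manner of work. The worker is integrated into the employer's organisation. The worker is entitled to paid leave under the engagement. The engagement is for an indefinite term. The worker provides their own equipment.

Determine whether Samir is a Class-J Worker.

Under paragraph 4: there is a written contract of service? no; and the worker may not send a substitute? yes; and the employer does not deduct tax at source? yes. So the worker is not a Standard Staff Member.
Under paragraph 10: the worker bears financial risk in the engagement? yes; and the employer deducts tax at source? no. So the worker is not a Tier IV Staff Member.
Under paragraph 5: Standard Staff Member (paragraph 4)? no; or Tier IV Staff Member (paragraph 10)? no. So the worker is not a Tier V Employee.
Under paragraph 7: the worker is not entitled to paid leave under the engagement? no; there is a written contract of service? no; the engagement is for an indefinite term? yes — 1 of 3 hold (need ≥2) → not satisfied.
Under paragraph 1: Class-S Hand (paragraph 7)? no; and the worker is subject to the employer's control as to manner of work? yes. So the worker is not a Class-K Employee.
Under paragraph 6: the worker provides their own equipment? yes; or the worker is paid a fixed periodic wage? yes. So the worker is a Relevant Contractor.
Under paragraph 9: the worker is subject to the employer's control as to manner of work? yes; and the engagement is for an indefinite term? yes. So the worker is a Tier II Staff Member.
Under paragraph 3: Relevant Contractor (paragraph 6)? yes; and Tier II Staff Member (paragraph 9)? yes. So the worker is a Supervised Engagement.
Under paragraph 8: Tier V Employee (paragraph 5)? no; or Class-K Employee (paragraph 1)? no; or not a Supervised Engagement (paragraph 3)? no. So the worker is not a Class-J Worker.

No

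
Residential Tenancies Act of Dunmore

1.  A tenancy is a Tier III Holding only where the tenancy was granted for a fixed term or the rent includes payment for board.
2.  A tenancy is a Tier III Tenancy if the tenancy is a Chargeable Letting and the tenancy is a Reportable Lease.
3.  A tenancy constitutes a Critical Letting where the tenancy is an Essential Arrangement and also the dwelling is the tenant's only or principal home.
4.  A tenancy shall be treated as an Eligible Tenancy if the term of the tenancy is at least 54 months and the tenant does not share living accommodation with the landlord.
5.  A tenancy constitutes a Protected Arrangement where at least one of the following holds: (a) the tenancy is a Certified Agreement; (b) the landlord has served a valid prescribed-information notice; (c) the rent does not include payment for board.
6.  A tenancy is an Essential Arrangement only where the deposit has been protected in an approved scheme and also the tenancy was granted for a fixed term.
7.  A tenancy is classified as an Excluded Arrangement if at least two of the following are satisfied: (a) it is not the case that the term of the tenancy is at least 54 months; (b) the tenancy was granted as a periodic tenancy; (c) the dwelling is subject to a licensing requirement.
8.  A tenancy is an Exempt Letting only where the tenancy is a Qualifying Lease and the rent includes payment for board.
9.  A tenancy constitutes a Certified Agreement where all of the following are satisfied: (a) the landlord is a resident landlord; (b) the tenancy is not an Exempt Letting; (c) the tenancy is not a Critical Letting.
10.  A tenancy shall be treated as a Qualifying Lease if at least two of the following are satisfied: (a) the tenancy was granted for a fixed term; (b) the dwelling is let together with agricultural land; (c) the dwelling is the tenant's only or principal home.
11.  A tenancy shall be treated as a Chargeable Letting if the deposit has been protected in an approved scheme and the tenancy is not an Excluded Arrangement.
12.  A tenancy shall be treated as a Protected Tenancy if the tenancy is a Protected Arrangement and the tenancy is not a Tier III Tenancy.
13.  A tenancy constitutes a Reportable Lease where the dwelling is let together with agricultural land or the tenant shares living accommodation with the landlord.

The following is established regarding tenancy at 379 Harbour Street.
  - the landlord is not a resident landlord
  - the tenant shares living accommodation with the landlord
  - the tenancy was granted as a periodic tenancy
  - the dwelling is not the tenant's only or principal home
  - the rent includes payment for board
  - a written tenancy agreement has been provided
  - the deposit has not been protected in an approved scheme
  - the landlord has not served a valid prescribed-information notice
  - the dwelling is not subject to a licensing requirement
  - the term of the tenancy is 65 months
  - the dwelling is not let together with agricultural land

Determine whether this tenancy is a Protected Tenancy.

No

paragraph 10 — Qualifying Lease: the tenancy was granted for a fixed term? no; the dwelling is let together with agricultural land? no; the dwelling is the tenant's only or principal home? no — 0 of 3 hold (need ≥2) → not satisfied.
paragraph 8 — Exempt Letting: [Qualifying Lease (paragraph 10)? no] AND [the rent includes payment for board? yes] → not satisfied.
paragraph 6 — Essential Arrangement: [the deposit has been protected in an approved scheme? no] AND [the tenancy was granted for a fixed term? no] → not satisfied.
paragraph 3 — Critical Letting: [Essential Arrangement (paragraph 6)? no] AND [the dwelling is the tenant's only or principal home? no] → not satisfied.
paragraph 9 — Certified Agreement: [the landlord is a resident landlord? no] AND [not an Exempt Letting (paragraph 8)? yes] AND [not a Critical Letting (paragraph 3)? yes] → not satisfied.
paragraph 5 — Protected Arrangement: [Certified Agreement (paragraph 9)? no] OR [the landlord has served a valid prescribed-information notice? no] OR [the rent does not include payment for board? no] → not satisfied.
paragraph 7 — Excluded Arrangement: term of the tenancy: 65 months ≥ 54 months? yes, so negated condition no; the tenancy was granted as a periodic tenancy? yes; the dwelling is subject to a licensing requirement? no — 1 of 3 hold (need ≥2) → not satisfied.
paragraph 11 — Chargeable Letting: [the deposit has been protected in an approved scheme? no] AND [not an Excluded Arrangement (paragraph 7)? yes] → not satisfied.
paragraph 13 — Reportable Lease: [the dwelling is let together with agricultural land? no] OR [the tenant shares living accommodation with the landlord? yes] → satisfied.
paragraph 2 — Tier III Tenancy: [Chargeable Letting (paragraph 11)? no] AND [Reportable Lease (paragraph 13)? yes] → not satisfied.
paragraph 12 — Protected Tenancy: [Protected Arrangement (paragraph 5)? no] AND [not a Tier III Tenancy (paragraph 2)? yes] → not satisfied.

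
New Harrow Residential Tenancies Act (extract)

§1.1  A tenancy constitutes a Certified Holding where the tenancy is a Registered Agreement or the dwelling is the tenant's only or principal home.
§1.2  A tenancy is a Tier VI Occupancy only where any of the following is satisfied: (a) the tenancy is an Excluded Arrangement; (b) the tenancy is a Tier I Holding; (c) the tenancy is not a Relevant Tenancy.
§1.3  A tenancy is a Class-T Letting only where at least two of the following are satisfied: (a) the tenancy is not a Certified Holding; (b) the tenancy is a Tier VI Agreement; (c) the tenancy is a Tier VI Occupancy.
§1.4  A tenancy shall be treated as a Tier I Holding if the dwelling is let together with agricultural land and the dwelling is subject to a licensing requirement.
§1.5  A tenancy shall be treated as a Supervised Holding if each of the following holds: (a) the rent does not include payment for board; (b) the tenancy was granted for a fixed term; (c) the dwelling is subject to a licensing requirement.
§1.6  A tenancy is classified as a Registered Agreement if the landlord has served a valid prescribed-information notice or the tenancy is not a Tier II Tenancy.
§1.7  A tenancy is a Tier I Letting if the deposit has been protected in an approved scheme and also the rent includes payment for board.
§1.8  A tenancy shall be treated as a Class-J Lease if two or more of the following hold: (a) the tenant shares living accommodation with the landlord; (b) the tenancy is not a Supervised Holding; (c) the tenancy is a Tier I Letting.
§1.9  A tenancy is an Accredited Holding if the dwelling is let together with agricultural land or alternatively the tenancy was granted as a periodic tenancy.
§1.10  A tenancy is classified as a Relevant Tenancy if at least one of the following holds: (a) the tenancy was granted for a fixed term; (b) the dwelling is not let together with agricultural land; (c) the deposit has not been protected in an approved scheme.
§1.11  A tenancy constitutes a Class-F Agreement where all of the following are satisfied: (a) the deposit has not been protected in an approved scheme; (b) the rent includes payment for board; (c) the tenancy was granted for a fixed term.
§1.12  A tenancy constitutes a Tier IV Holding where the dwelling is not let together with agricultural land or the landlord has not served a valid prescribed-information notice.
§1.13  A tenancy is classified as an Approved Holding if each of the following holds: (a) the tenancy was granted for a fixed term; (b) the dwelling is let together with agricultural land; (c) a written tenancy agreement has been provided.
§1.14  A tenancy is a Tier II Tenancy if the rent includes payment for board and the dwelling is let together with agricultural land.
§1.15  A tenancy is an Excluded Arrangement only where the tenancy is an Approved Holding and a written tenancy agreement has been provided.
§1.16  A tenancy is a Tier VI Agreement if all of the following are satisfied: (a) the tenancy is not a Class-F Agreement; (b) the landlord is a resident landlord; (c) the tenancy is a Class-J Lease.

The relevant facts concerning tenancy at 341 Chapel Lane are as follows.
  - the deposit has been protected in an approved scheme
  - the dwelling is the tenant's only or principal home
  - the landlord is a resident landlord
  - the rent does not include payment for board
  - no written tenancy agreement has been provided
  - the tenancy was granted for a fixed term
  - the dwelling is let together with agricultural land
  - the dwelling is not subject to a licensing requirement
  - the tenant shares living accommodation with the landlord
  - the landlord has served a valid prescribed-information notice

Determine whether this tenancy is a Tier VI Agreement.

Yes

Under §1.11: the deposit has not been protected in an approved scheme? no; and the rent includes payment for board? no; and the tenancy was granted for a fixed term? yes. So the tenancy is not a Class-F Agreement.
Under §1.5: the rent does not include payment for board? yes; and the tenancy was granted for a fixed term? yes; and the dwelling is subject to a licensing requirement? no. So the tenancy is not a Supervised Holding.
Under §1.7: the deposit has been protected in an approved scheme? yes; and the rent includes payment for board? no. So the tenancy is not a Tier I Letting.
Under §1.8: the tenant shares living accommodation with the landlord? yes; not a Supervised Holding (§1.5)? yes; Tier I Letting (§1.7)? no — 2 of 3 hold (need ≥2) → satisfied.
Under §1.16: not a Class-F Agreement (§1.11)? yes; and the landlord is a resident landlord? yes; and Class-J Lease (§1.8)? yes. So the tenancy is a Tier VI Agreement.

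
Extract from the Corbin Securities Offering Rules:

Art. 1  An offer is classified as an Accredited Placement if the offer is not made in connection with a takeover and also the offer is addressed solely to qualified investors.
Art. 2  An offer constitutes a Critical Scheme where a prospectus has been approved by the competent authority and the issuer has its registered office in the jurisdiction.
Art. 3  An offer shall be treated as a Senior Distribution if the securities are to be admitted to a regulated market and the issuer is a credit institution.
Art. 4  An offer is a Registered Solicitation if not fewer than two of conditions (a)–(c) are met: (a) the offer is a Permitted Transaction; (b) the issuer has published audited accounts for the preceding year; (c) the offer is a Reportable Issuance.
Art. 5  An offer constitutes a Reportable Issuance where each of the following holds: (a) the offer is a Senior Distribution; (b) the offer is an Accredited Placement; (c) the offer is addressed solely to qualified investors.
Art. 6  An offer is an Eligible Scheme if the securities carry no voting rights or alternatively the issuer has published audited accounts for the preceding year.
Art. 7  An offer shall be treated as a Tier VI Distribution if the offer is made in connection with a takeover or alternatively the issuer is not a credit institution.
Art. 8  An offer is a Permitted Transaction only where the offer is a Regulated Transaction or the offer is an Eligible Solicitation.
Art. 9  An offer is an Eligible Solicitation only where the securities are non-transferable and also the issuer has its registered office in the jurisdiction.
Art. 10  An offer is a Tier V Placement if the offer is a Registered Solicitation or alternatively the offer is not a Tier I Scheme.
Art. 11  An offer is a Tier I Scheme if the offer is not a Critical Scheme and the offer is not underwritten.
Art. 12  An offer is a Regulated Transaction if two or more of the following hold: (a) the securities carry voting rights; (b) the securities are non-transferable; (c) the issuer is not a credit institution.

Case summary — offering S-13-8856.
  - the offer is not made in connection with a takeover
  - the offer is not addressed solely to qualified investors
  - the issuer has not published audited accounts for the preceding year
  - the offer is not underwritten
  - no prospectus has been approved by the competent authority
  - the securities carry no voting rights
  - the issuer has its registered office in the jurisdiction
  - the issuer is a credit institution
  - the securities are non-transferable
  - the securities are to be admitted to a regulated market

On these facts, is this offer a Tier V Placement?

No

Under article 12: the securities carry voting rights? no; the securities are non-transferable? yes; the issuer is not a credit institution? no — 1 of 3 hold (need ≥2) → not satisfied.
Under article 9: the securities are non-transferable? yes; and the issuer has its registered office in the jurisdiction? yes. So the offer is an Eligible Solicitation.
Under article 8: Regulated Transaction (article 12)? no; or Eligible Solicitation (article 9)? yes. So the offer is a Permitted Transaction.
Under article 3: the securities are to be admitted to a regulated market? yes; and the issuer is a credit institution? yes. So the offer is a Senior Distribution.
Under article 1: the offer is not made in connection with a takeover? yes; and the offer is addressed solely to qualified investors? no. So the offer is not an Accredited Placement.
Under article 5: Senior Distribution (article 3)? yes; and Accredited Placement (article 1)? no; and the offer is addressed solely to qualified investors? no. So the offer is not a Reportable Issuance.
Under article 4: Permitted Transaction (article 8)? yes; the issuer has published audited accounts for the preceding year? no; Reportable Issuance (article 5)? no — 1 of 3 hold (need ≥2) → not satisfied.
Under article 2: a prospectus has been approved by the competent authority? no; and the issuer has its registered office in the jurisdiction? yes. So the offer is not a Critical Scheme.
Under article 11: not a Critical Scheme (article 2)? yes; and the offer is not underwritten? yes. So the offer is a Tier I Scheme.
Under article 10: Registered Solicitation (article 4)? no; or not a Tier I Scheme (article 11)? no. So the offer is not a Tier V Placement.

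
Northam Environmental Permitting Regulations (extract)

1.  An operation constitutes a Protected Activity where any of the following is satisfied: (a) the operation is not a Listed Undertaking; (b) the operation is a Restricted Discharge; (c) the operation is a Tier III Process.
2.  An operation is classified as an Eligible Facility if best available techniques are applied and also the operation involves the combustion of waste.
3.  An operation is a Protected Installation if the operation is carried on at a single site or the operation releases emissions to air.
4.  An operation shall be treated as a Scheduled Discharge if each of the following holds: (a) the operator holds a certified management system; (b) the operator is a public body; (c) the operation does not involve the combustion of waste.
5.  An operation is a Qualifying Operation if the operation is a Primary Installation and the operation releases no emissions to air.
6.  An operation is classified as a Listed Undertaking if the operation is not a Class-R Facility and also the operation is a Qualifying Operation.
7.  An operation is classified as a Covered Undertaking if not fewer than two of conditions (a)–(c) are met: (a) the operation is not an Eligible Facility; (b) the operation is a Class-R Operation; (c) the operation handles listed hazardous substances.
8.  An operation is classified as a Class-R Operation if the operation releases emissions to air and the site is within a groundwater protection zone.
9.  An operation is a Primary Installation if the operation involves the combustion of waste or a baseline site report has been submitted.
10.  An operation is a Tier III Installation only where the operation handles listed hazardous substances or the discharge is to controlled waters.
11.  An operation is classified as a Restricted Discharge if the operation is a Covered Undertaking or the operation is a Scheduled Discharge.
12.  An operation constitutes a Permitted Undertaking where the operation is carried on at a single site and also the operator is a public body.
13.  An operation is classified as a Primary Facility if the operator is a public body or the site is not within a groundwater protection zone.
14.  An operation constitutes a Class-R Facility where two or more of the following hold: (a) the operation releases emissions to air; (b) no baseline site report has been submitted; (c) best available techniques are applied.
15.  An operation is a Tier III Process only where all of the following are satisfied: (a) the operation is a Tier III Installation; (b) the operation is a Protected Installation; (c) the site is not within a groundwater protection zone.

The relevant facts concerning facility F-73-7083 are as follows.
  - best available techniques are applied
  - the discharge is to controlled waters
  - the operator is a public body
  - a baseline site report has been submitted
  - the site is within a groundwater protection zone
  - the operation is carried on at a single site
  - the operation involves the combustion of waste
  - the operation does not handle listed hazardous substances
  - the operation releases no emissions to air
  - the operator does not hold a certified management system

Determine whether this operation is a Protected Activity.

No

paragraph 14 — Class-R Facility: the operation releases emissions to air? no; no baseline site report has been submitted? no; best available techniques are applied? yes — 1 of 3 hold (need ≥2) → not satisfied.
paragraph 9 — Primary Installation: [the operation involves the combustion of waste? yes] OR [a baseline site report has been submitted? yes] → satisfied.
paragraph 5 — Qualifying Operation: [Primary Installation (paragraph 9)? yes] AND [the operation releases no emissions to air? yes] → satisfied.
paragraph 6 — Listed Undertaking: [not a Class-R Facility (paragraph 14)? yes] AND [Qualifying Operation (paragraph 5)? yes] → satisfied.
paragraph 2 — Eligible Facility: [best available techniques are applied? yes] AND [the operation involves the combustion of waste? yes] → satisfied.
paragraph 8 — Class-R Operation: [the operation releases emissions to air? no] AND [the site is within a groundwater protection zone? yes] → not satisfied.
paragraph 7 — Covered Undertaking: not an Eligible Facility (paragraph 2)? no; Class-R Operation (paragraph 8)? no; the operation handles listed hazardous substances? no — 0 of 3 hold (need ≥2) → not satisfied.
paragraph 4 — Scheduled Discharge: [the operator holds a certified management system? no] AND [the operator is a public body? yes] AND [the operation does not involve the combustion of waste? no] → not satisfied.
paragraph 11 — Restricted Discharge: [Covered Undertaking (paragraph 7)? no] OR [Scheduled Discharge (paragraph 4)? no] → not satisfied.
paragraph 10 — Tier III Installation: [the operation handles listed hazardous substances? no] OR [the discharge is to controlled waters? yes] → satisfied.
paragraph 3 — Protected Installation: [the operation is carried on at a single site? yes] OR [the operation releases emissions to air? no] → satisfied.
paragraph 15 — Tier III Process: [Tier III Installation (paragraph 10)? yes] AND [Protected Installation (paragraph 3)? yes] AND [the site is not within a groundwater protection zone? no] → not satisfied.
paragraph 1 — Protected Activity: [not a Listed Undertaking (paragraph 6)? no] OR [Restricted Discharge (paragraph 11)? no] OR [Tier III Process (paragraph 15)? no] → not satisfied.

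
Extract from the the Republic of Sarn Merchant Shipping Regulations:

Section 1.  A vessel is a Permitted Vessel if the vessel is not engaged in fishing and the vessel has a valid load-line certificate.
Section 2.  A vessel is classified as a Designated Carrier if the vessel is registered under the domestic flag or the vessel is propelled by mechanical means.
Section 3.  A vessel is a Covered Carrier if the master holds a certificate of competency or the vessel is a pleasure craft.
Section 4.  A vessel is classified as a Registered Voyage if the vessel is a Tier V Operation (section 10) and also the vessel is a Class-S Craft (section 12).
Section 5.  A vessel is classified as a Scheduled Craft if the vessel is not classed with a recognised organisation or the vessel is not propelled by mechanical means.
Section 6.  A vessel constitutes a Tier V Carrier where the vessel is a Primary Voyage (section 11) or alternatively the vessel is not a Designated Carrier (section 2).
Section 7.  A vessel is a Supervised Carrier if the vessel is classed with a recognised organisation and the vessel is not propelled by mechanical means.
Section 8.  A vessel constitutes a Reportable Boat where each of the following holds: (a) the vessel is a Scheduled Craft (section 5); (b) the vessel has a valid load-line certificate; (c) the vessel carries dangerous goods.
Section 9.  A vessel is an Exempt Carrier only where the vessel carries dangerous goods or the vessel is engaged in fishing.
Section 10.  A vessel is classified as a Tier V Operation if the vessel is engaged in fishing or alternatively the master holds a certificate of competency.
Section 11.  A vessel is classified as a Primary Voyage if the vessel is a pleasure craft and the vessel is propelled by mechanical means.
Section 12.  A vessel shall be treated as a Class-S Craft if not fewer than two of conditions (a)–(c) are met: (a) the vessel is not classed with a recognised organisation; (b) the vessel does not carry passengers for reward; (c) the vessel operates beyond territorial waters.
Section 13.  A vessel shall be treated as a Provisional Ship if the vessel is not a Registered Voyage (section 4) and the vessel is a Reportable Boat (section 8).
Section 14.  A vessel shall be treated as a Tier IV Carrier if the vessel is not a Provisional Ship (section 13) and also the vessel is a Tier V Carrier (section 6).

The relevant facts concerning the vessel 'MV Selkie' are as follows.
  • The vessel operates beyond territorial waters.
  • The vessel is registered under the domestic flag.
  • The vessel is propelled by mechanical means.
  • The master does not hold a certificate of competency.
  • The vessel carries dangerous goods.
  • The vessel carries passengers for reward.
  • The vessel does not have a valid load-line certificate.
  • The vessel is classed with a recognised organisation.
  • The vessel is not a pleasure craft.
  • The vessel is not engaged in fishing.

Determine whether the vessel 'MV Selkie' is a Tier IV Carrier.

Under section 10: the vessel is engaged in fishing? no; or the master holds a certificate of competency? no. So the vessel is not a Tier V Operation.
Under section 12: the vessel is not classed with a recognised organisation? no; the vessel does not carry passengers for reward? no; the vessel operates beyond territorial waters? yes — 1 of 3 hold (need ≥2) → not satisfied.
Under section 4: Tier V Operation (section 10)? no; and Class-S Craft (section 12)? no. So the vessel is not a Registered Voyage.
Under section 5: the vessel is not classed with a recognised organisation? no; or the vessel is not propelled by mechanical means? no. So the vessel is not a Scheduled Craft.
Under section 8: Scheduled Craft (section 5)? no; and the vessel has a valid load-line certificate? no; and the vessel carries dangerous goods? yes. So the vessel is not a Reportable Boat.
Under section 13: not a Registered Voyage (section 4)? yes; and Reportable Boat (section 8)? no. So the vessel is not a Provisional Ship.
Under section 11: the vessel is a pleasure craft? no; and the vessel is propelled by mechanical means? yes. So the vessel is not a Primary Voyage.
Under section 2: the vessel is registered under the domestic flag? yes; or the vessel is propelled by mechanical means? yes. So the vessel is a Designated Carrier.
Under section 6: Primary Voyage (section 11)? no; or not a Designated Carrier (section 2)? no. So the vessel is not a Tier V Carrier.
Under section 14: not a Provisional Ship (section 13)? yes; and Tier V Carrier (section 6)? no. So the vessel is not a Tier IV Carrier.

No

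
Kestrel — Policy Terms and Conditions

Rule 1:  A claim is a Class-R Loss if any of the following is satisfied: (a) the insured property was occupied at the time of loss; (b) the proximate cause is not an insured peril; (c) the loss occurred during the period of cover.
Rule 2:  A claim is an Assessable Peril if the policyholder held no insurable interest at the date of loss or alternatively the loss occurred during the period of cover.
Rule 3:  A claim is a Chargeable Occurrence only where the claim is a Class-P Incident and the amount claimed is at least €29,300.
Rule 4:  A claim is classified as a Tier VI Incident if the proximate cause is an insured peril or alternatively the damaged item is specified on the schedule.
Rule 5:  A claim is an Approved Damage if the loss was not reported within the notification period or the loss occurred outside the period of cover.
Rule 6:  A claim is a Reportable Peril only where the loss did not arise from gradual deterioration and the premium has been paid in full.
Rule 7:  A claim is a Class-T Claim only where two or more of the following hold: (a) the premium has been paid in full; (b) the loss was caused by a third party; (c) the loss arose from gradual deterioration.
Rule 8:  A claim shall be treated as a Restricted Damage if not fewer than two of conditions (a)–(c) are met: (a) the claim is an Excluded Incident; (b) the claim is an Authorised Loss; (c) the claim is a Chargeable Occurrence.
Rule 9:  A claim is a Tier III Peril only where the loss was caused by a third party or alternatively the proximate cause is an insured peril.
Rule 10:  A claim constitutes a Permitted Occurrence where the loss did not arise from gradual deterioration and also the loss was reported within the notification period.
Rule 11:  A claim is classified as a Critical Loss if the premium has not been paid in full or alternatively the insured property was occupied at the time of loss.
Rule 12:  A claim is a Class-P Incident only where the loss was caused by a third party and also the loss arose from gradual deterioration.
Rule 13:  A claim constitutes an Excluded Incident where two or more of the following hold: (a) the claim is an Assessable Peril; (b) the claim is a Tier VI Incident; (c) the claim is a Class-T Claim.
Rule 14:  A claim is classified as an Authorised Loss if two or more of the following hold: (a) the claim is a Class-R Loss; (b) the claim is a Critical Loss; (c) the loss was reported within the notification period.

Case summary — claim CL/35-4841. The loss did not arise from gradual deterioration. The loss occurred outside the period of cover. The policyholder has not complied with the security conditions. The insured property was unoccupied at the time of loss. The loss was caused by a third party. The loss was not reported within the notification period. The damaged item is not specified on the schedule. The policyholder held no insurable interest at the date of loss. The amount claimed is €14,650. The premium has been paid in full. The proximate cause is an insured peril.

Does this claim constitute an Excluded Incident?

rule 2 — Assessable Peril: [the policyholder held no insurable interest at the date of loss? yes] OR [the loss occurred during the period of cover? no] → satisfied.
rule 4 — Tier VI Incident: [the proximate cause is an insured peril? yes] OR [the damaged item is specified on the schedule? no] → satisfied.
rule 7 — Class-T Claim: the premium has been paid in full? yes; the loss was caused by a third party? yes; the loss arose from gradual deterioration? no — 2 of 3 hold (need ≥2) → satisfied.
rule 13 — Excluded Incident: Assessable Peril (rule 2)? yes; Tier VI Incident (rule 4)? yes; Class-T Claim (rule 7)? yes — 3 of 3 hold (need ≥2) → satisfied.

Yes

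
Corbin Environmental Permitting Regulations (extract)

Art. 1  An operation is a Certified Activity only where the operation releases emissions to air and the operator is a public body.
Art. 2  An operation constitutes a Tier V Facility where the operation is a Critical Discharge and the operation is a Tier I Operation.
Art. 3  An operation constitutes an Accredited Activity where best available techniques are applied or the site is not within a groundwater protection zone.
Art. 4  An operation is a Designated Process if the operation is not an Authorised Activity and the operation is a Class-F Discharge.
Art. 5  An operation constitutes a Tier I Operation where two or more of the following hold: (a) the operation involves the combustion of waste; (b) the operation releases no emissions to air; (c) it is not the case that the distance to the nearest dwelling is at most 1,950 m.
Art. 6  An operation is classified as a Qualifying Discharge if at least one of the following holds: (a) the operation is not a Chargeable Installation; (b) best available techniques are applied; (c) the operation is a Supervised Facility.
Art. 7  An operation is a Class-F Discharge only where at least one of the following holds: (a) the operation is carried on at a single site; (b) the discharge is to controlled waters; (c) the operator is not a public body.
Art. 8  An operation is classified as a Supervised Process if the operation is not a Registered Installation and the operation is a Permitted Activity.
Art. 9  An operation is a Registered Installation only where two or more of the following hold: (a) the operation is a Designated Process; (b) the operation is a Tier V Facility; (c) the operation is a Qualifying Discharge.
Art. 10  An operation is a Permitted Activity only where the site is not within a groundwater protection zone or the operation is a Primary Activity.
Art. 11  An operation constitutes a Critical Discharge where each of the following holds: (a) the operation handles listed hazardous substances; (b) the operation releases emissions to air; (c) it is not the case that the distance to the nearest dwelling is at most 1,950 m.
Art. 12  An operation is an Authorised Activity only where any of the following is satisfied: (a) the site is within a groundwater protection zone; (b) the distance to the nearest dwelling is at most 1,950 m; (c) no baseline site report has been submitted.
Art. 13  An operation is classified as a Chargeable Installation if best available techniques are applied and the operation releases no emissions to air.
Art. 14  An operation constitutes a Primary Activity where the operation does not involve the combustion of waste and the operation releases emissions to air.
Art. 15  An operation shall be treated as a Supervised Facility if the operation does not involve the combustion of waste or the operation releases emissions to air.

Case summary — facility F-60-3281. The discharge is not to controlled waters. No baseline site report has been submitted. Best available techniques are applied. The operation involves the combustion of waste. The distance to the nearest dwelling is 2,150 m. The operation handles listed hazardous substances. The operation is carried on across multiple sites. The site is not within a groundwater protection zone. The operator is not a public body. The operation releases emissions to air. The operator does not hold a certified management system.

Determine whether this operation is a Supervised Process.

No

article 12 — Authorised Activity: [the site is within a groundwater protection zone? no] OR [distance to the nearest dwelling: 2,150 m ≤ 1,950 m? no] OR [no baseline site report has been submitted? yes] → satisfied.
article 7 — Class-F Discharge: [the operation is carried on at a single site? no] OR [the discharge is to controlled waters? no] OR [the operator is not a public body? yes] → satisfied.
article 4 — Designated Process: [not an Authorised Activity (article 12)? no] AND [Class-F Discharge (article 7)? yes] → not satisfied.
article 11 — Critical Discharge: [the operation handles listed hazardous substances? yes] AND [the operation releases emissions to air? yes] AND [distance to the nearest dwelling: 2,150 m ≤ 1,950 m? no, so negated condition yes] → satisfied.
article 5 — Tier I Operation: the operation involves the combustion of waste? yes; the operation releases no emissions to air? no; distance to the nearest dwelling: 2,150 m ≤ 1,950 m? no, so negated condition yes — 2 of 3 hold (need ≥2) → satisfied.
article 2 — Tier V Facility: [Critical Discharge (article 11)? yes] AND [Tier I Operation (article 5)? yes] → satisfied.
article 13 — Chargeable Installation: [best available techniques are applied? yes] AND [the operation releases no emissions to air? no] → not satisfied.
article 15 — Supervised Facility: [the operation does not involve the combustion of waste? no] OR [the operation releases emissions to air? yes] → satisfied.
article 6 — Qualifying Discharge: [not a Chargeable Installation (article 13)? yes] OR [best available techniques are applied? yes] OR [Supervised Facility (article 15)? yes] → satisfied.
article 9 — Registered Installation: Designated Process (article 4)? no; Tier V Facility (article 2)? yes; Qualifying Discharge (article 6)? yes — 2 of 3 hold (need ≥2) → satisfied.
article 14 — Primary Activity: [the operation does not involve the combustion of waste? no] AND [the operation releases emissions to air? yes] → not satisfied.
article 10 — Permitted Activity: [the site is not within a groundwater protection zone? yes] OR [Primary Activity (article 14)? no] → satisfied.
article 8 — Supervised Process: [not a Registered Installation (article 9)? no] AND [Permitted Activity (article 10)? yes] → not satisfied.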